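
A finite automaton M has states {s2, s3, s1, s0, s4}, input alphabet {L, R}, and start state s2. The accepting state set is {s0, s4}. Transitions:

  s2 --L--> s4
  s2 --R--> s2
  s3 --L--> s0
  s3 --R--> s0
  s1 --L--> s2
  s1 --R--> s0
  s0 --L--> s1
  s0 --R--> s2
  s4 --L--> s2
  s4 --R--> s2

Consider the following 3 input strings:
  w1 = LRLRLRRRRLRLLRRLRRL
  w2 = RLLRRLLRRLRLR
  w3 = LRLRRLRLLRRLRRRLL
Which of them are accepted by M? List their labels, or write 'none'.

w1: s2 → s4 → s2 → s4 → s2 → s4 → s2 → s2 → s2 → s2 → s4 → s2 → s4 → s2 → s2 → s2 → s4 → s2 → s2 → s4  → end s4, accepted
w2: s2 → s2 → s4 → s2 → s2 → s2 → s4 → s2 → s2 → s2 → s4 → s2 → s4 → s2  → end s2, rejected
w3: s2 → s4 → s2 → s4 → s2 → s2 → s4 → s2 → s4 → s2 → s2 → s2 → s4 → s2 → s2 → s2 → s4 → s2  → end s2, rejected

w1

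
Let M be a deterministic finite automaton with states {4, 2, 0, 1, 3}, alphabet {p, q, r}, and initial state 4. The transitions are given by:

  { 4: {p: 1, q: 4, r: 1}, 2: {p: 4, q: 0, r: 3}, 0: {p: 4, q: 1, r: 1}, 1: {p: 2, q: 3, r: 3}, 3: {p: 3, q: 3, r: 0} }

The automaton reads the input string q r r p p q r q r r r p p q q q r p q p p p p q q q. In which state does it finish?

Trace: 4 -q-> 4 -r-> 1 -r-> 3 -p-> 3 -p-> 3 -q-> 3 -r-> 0 -q-> 1 -r-> 3 -r-> 0 -r-> 1 -p-> 2 -p-> 4 -q-> 4 -q-> 4 -q-> 4 -r-> 1 -p-> 2 -q-> 0 -p-> 4 -p-> 1 -p-> 2 -p-> 4 -q-> 4 -q-> 4 -q-> 4

4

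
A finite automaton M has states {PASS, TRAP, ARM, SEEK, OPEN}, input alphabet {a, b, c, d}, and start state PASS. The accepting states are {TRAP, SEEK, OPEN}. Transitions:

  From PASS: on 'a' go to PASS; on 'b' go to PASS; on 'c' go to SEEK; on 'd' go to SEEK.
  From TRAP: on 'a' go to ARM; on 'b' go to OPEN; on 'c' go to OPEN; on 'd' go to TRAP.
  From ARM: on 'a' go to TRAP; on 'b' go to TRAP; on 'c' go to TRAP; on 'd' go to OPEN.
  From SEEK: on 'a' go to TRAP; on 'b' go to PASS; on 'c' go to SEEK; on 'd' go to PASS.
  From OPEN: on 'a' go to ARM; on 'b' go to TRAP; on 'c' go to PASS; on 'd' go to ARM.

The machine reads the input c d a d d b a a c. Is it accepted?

Trace: PASS -c-> SEEK -d-> PASS -a-> PASS -d-> SEEK -d-> PASS -b-> PASS -a-> PASS -a-> PASS -c-> SEEK
End state SEEK is accepting.

Yes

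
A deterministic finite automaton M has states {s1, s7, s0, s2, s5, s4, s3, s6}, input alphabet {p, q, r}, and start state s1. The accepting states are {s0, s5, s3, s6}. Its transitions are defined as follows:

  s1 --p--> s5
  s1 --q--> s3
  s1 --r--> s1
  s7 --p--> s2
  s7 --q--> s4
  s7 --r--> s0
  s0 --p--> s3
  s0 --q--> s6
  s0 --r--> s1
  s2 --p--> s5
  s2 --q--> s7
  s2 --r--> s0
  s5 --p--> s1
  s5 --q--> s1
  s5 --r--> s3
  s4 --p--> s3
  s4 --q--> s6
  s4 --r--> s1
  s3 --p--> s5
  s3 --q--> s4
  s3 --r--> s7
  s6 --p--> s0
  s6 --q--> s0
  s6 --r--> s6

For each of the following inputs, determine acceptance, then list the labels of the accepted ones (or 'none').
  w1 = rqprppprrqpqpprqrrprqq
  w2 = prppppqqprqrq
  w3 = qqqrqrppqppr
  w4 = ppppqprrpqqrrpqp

w1, w2, w4

w1:
  start at s1
  read 'r': s1 → s1
  read 'q': s1 → s3
  read 'p': s3 → s5
  read 'r': s5 → s3
  read 'p': s3 → s5
  read 'p': s5 → s1
  read 'p': s1 → s5
  read 'r': s5 → s3
  read 'r': s3 → s7
  read 'q': s7 → s4
  read 'p': s4 → s3
  read 'q': s3 → s4
  read 'p': s4 → s3
  read 'p': s3 → s5
  read 'r': s5 → s3
  read 'q': s3 → s4
  read 'r': s4 → s1
  read 'r': s1 → s1
  read 'p': s1 → s5
  read 'r': s5 → s3
  read 'q': s3 → s4
  read 'q': s4 → s6
  end s6, accepted
w2:
  start at s1
  read 'p': s1 → s5
  read 'r': s5 → s3
  read 'p': s3 → s5
  read 'p': s5 → s1
  read 'p': s1 → s5
  read 'p': s5 → s1
  read 'q': s1 → s3
  read 'q': s3 → s4
  read 'p': s4 → s3
  read 'r': s3 → s7
  read 'q': s7 → s4
  read 'r': s4 → s1
  read 'q': s1 → s3
  end s3, accepted
w3:
  start at s1
  read 'q': s1 → s3
  read 'q': s3 → s4
  read 'q': s4 → s6
  read 'r': s6 → s6
  read 'q': s6 → s0
  read 'r': s0 → s1
  read 'p': s1 → s5
  read 'p': s5 → s1
  read 'q': s1 → s3
  read 'p': s3 → s5
  read 'p': s5 → s1
  read 'r': s1 → s1
  end s1, rejected
w4:
  start at s1
  read 'p': s1 → s5
  read 'p': s5 → s1
  read 'p': s1 → s5
  read 'p': s5 → s1
  read 'q': s1 → s3
  read 'p': s3 → s5
  read 'r': s5 → s3
  read 'r': s3 → s7
  read 'p': s7 → s2
  read 'q': s2 → s7
  read 'q': s7 → s4
  read 'r': s4 → s1
  read 'r': s1 → s1
  read 'p': s1 → s5
  read 'q': s5 → s1
  read 'p': s1 → s5
  end s5, accepted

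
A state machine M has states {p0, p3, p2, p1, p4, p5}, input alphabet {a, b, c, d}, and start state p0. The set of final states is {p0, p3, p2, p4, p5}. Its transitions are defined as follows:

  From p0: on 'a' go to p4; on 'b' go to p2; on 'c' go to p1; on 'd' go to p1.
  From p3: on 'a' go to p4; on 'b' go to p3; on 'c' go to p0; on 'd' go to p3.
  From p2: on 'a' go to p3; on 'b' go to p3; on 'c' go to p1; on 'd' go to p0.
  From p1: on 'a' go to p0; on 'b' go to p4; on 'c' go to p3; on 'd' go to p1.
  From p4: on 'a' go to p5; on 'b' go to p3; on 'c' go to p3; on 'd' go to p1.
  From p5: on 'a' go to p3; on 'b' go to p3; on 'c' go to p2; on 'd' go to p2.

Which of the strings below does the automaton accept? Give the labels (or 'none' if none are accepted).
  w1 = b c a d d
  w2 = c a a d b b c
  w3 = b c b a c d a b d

w1: p0 → p2 → p1 → p0 → p1 → p1  → end p1, rejected
w2: p0 → p1 → p0 → p4 → p1 → p4 → p3 → p0  → end p0, accepted
w3: p0 → p2 → p1 → p4 → p5 → p2 → p0 → p4 → p3 → p3  → end p3, accepted

w2, w3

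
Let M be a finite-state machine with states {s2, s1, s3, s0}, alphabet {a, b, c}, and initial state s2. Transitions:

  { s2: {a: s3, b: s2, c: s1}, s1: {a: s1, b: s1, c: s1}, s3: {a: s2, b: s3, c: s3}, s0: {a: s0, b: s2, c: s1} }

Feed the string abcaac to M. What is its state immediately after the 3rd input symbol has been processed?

s3

Trace: s2 -a-> s3 -b-> s3 -c-> s3
After 3 symbols: s3.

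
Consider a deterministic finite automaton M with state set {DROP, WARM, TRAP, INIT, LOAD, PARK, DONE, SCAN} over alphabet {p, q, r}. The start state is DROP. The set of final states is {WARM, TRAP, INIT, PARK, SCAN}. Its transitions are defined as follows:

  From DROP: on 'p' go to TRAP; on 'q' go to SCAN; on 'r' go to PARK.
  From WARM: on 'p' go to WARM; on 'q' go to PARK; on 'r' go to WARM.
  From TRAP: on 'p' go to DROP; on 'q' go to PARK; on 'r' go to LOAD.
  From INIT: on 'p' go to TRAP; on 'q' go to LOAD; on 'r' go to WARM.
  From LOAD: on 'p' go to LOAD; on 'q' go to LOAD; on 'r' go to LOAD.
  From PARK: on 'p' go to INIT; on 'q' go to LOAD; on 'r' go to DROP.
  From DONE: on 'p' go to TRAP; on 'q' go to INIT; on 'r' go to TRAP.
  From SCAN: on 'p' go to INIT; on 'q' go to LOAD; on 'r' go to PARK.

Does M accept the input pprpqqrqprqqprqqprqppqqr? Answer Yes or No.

start at DROP
read 'p': DROP → TRAP
read 'p': TRAP → DROP
read 'r': DROP → PARK
read 'p': PARK → INIT
read 'q': INIT → LOAD
read 'q': LOAD → LOAD
read 'r': LOAD → LOAD
read 'q': LOAD → LOAD
read 'p': LOAD → LOAD
read 'r': LOAD → LOAD
read 'q': LOAD → LOAD
read 'q': LOAD → LOAD
read 'p': LOAD → LOAD
read 'r': LOAD → LOAD
read 'q': LOAD → LOAD
read 'q': LOAD → LOAD
read 'p': LOAD → LOAD
read 'r': LOAD → LOAD
read 'q': LOAD → LOAD
read 'p': LOAD → LOAD
read 'p': LOAD → LOAD
read 'q': LOAD → LOAD
read 'q': LOAD → LOAD
read 'r': LOAD → LOAD
End state LOAD is not accepting.

No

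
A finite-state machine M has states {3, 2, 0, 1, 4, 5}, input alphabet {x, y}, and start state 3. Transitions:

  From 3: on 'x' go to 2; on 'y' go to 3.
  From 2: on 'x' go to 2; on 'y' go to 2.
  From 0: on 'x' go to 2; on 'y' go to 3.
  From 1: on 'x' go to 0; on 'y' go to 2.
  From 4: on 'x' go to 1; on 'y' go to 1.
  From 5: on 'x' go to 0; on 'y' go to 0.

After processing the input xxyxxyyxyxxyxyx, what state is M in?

2

start at 3
read 'x': 3 → 2
read 'x': 2 → 2
read 'y': 2 → 2
read 'x': 2 → 2
read 'x': 2 → 2
read 'y': 2 → 2
read 'y': 2 → 2
read 'x': 2 → 2
read 'y': 2 → 2
read 'x': 2 → 2
read 'x': 2 → 2
read 'y': 2 → 2
read 'x': 2 → 2
read 'y': 2 → 2
read 'x': 2 → 2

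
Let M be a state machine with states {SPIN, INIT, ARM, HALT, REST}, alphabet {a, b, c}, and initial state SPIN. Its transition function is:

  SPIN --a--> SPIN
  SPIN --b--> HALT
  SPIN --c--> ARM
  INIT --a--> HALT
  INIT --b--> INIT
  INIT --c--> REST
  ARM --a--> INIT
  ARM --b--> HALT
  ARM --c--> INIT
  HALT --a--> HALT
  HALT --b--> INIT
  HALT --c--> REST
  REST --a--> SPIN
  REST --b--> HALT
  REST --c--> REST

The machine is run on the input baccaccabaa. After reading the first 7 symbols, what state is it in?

INIT

Trace: SPIN -b-> HALT -a-> HALT -c-> REST -c-> REST -a-> SPIN -c-> ARM -c-> INIT
After 7 symbols: INIT.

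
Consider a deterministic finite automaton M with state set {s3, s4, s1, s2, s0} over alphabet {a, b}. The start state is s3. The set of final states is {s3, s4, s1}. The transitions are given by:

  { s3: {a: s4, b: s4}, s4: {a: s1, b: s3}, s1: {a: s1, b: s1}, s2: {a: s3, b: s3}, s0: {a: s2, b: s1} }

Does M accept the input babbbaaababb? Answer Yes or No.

Yes

Trace: s3 -b-> s4 -a-> s1 -b-> s1 -b-> s1 -b-> s1 -a-> s1 -a-> s1 -a-> s1 -b-> s1 -a-> s1 -b-> s1 -b-> s1
End state s1 is accepting.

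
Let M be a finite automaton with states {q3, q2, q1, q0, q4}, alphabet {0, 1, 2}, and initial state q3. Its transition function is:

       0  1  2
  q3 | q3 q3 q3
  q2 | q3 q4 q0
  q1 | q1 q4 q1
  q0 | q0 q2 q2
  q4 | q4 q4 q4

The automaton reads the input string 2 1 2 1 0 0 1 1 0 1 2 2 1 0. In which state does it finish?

q3

Trace: q3 -2-> q3 -1-> q3 -2-> q3 -1-> q3 -0-> q3 -0-> q3 -1-> q3 -1-> q3 -0-> q3 -1-> q3 -2-> q3 -2-> q3 -1-> q3 -0-> q3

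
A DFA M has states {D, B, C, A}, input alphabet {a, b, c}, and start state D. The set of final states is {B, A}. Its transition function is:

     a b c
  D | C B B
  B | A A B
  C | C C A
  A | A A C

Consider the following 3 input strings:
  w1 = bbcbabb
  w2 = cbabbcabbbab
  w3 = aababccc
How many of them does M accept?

1

w1: Trace: D -b-> B -b-> A -c-> C -b-> C -a-> C -b-> C -b-> C  → end C, rejected
w2: Trace: D -c-> B -b-> A -a-> A -b-> A -b-> A -c-> C -a-> C -b-> C -b-> C -b-> C -a-> C -b-> C  → end C, rejected
w3: Trace: D -a-> C -a-> C -b-> C -a-> C -b-> C -c-> A -c-> C -c-> A  → end A, accepted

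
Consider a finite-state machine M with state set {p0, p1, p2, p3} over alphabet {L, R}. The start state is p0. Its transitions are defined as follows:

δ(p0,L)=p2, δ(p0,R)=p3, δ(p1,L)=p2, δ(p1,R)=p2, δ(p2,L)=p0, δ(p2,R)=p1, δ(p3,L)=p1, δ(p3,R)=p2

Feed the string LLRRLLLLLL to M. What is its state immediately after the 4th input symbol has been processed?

Trace: p0 -L-> p2 -L-> p0 -R-> p3 -R-> p2
After 4 symbols: p2.

p2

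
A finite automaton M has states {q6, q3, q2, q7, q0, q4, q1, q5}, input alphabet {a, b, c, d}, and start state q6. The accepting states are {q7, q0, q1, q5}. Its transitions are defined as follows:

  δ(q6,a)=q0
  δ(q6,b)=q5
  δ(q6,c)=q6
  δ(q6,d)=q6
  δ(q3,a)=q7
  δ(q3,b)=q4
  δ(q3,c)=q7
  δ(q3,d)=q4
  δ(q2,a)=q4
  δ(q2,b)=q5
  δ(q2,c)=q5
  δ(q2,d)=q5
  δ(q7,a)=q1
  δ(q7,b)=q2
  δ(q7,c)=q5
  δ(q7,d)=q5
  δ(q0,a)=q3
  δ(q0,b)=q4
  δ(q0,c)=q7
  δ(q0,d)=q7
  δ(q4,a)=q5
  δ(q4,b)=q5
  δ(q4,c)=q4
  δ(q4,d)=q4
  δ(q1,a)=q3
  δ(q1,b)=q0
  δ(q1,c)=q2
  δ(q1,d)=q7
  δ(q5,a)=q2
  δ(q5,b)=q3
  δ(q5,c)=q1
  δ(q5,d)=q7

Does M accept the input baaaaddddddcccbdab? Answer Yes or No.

Yes

Trace: q6 -b-> q5 -a-> q2 -a-> q4 -a-> q5 -a-> q2 -d-> q5 -d-> q7 -d-> q5 -d-> q7 -d-> q5 -d-> q7 -c-> q5 -c-> q1 -c-> q2 -b-> q5 -d-> q7 -a-> q1 -b-> q0
End state q0 is accepting.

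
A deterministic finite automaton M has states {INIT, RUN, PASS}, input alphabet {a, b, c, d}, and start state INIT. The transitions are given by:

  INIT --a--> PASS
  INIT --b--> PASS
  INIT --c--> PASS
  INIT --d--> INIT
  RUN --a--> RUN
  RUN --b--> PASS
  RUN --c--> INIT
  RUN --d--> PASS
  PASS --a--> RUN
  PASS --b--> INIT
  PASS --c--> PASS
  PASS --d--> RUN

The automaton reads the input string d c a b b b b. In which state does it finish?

Trace: INIT -d-> INIT -c-> PASS -a-> RUN -b-> PASS -b-> INIT -b-> PASS -b-> INIT

INIT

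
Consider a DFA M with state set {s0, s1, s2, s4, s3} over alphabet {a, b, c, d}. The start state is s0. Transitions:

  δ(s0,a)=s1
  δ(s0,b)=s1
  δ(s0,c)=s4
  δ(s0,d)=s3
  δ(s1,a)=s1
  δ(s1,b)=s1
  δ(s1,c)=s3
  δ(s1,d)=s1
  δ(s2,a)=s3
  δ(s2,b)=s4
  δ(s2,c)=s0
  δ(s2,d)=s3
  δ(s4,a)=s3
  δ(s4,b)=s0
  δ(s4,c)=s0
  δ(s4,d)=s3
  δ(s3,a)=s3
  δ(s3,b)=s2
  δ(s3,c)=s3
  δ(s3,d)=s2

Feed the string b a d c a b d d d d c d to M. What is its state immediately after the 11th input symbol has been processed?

start at s0
read 'b': s0 → s1
read 'a': s1 → s1
read 'd': s1 → s1
read 'c': s1 → s3
read 'a': s3 → s3
read 'b': s3 → s2
read 'd': s2 → s3
read 'd': s3 → s2
read 'd': s2 → s3
read 'd': s3 → s2
read 'c': s2 → s0
After 11 symbols: s0.

s0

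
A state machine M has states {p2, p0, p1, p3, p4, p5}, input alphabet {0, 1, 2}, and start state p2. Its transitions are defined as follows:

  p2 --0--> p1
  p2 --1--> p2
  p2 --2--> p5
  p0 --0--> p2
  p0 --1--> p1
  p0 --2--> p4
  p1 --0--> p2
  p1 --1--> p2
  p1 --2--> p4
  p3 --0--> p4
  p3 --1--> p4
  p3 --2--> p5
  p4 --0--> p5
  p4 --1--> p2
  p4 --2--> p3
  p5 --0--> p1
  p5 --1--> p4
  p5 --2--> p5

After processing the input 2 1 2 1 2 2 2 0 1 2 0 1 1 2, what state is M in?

p2 → p5 → p4 → p3 → p4 → p3 → p5 → p5 → p1 → p2 → p5 → p1 → p2 → p2 → p5

p5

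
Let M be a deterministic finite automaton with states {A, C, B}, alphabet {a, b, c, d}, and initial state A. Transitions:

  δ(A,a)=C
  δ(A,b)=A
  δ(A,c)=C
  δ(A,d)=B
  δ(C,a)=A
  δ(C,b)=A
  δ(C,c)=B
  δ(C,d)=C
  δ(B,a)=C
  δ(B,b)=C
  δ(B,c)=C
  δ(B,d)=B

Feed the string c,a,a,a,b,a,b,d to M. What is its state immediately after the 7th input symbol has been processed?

A

Trace: A -c-> C -a-> A -a-> C -a-> A -b-> A -a-> C -b-> A
After 7 symbols: A.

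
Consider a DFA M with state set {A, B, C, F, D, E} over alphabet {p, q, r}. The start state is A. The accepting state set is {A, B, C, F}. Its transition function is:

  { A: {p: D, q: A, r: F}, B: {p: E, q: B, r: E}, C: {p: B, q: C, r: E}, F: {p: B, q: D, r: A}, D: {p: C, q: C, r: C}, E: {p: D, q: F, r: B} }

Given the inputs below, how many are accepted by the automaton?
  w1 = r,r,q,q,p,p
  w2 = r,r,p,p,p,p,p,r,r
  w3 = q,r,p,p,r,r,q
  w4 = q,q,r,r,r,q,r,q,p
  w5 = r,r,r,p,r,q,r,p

w1:
  start at A
  read 'r': A → F
  read 'r': F → A
  read 'q': A → A
  read 'q': A → A
  read 'p': A → D
  read 'p': D → C
  end C, accepted
w2:
  start at A
  read 'r': A → F
  read 'r': F → A
  read 'p': A → D
  read 'p': D → C
  read 'p': C → B
  read 'p': B → E
  read 'p': E → D
  read 'r': D → C
  read 'r': C → E
  end E, rejected
w3:
  start at A
  read 'q': A → A
  read 'r': A → F
  read 'p': F → B
  read 'p': B → E
  read 'r': E → B
  read 'r': B → E
  read 'q': E → F
  end F, accepted
w4:
  start at A
  read 'q': A → A
  read 'q': A → A
  read 'r': A → F
  read 'r': F → A
  read 'r': A → F
  read 'q': F → D
  read 'r': D → C
  read 'q': C → C
  read 'p': C → B
  end B, accepted
w5:
  start at A
  read 'r': A → F
  read 'r': F → A
  read 'r': A → F
  read 'p': F → B
  read 'r': B → E
  read 'q': E → F
  read 'r': F → A
  read 'p': A → D
  end D, rejected

3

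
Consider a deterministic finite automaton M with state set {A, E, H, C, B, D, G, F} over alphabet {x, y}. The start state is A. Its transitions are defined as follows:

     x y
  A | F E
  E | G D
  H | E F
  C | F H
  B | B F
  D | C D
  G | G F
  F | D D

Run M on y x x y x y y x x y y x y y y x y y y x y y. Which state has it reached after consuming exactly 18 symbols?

A → E → G → G → F → D → D → D → C → F → D → D → C → H → F → D → C → H → F
After 18 symbols: F.

F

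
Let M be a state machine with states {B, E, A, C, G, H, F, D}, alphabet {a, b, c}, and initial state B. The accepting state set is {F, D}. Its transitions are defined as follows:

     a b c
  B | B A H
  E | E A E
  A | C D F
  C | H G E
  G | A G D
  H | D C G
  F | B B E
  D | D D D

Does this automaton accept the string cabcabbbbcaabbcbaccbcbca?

Trace: B -c-> H -a-> D -b-> D -c-> D -a-> D -b-> D -b-> D -b-> D -b-> D -c-> D -a-> D -a-> D -b-> D -b-> D -c-> D -b-> D -a-> D -c-> D -c-> D -b-> D -c-> D -b-> D -c-> D -a-> D
End state D is accepting.

Yes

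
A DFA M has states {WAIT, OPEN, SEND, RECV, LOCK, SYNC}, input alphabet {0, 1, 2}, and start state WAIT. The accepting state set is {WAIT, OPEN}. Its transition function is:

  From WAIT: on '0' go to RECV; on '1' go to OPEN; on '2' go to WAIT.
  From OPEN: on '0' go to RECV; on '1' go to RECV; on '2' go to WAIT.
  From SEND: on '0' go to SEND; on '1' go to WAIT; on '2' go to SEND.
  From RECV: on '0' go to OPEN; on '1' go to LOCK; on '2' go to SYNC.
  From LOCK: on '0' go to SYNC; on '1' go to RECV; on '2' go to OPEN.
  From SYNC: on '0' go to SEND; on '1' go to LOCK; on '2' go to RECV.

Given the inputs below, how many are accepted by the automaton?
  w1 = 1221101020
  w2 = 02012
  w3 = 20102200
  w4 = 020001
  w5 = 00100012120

2

w1: Trace: WAIT -1-> OPEN -2-> WAIT -2-> WAIT -1-> OPEN -1-> RECV -0-> OPEN -1-> RECV -0-> OPEN -2-> WAIT -0-> RECV  → end RECV, rejected
w2: Trace: WAIT -0-> RECV -2-> SYNC -0-> SEND -1-> WAIT -2-> WAIT  → end WAIT, accepted
w3: Trace: WAIT -2-> WAIT -0-> RECV -1-> LOCK -0-> SYNC -2-> RECV -2-> SYNC -0-> SEND -0-> SEND  → end SEND, rejected
w4: Trace: WAIT -0-> RECV -2-> SYNC -0-> SEND -0-> SEND -0-> SEND -1-> WAIT  → end WAIT, accepted
w5: Trace: WAIT -0-> RECV -0-> OPEN -1-> RECV -0-> OPEN -0-> RECV -0-> OPEN -1-> RECV -2-> SYNC -1-> LOCK -2-> OPEN -0-> RECV  → end RECV, rejected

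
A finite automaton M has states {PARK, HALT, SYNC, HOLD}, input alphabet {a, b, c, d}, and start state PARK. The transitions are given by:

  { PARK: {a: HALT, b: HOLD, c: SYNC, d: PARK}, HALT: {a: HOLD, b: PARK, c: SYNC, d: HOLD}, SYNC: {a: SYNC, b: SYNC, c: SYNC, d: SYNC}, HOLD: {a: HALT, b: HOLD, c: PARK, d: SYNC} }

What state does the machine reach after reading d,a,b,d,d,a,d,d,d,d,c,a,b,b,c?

PARK → PARK → HALT → PARK → PARK → PARK → HALT → HOLD → SYNC → SYNC → SYNC → SYNC → SYNC → SYNC → SYNC → SYNC

SYNC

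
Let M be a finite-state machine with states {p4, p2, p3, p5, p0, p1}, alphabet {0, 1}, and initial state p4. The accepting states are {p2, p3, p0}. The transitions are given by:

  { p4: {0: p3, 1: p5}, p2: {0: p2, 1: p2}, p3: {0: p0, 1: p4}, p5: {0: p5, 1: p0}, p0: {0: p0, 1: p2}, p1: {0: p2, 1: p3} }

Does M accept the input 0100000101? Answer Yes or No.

Yes

Trace: p4 -0-> p3 -1-> p4 -0-> p3 -0-> p0 -0-> p0 -0-> p0 -0-> p0 -1-> p2 -0-> p2 -1-> p2
End state p2 is accepting.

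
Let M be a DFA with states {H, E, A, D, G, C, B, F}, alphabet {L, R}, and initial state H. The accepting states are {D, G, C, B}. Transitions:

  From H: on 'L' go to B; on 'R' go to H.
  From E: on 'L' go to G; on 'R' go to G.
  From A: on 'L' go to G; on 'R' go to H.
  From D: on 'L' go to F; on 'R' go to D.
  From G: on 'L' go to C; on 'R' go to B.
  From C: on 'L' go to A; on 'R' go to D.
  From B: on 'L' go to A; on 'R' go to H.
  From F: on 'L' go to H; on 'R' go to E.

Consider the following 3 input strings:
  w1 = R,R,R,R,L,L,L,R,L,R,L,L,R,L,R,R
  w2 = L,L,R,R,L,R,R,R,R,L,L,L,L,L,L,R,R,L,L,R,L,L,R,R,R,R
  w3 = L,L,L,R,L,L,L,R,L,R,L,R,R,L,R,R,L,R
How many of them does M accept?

0

w1: Trace: H -R-> H -R-> H -R-> H -R-> H -L-> B -L-> A -L-> G -R-> B -L-> A -R-> H -L-> B -L-> A -R-> H -L-> B -R-> H -R-> H  → end H, rejected
w2: Trace: H -L-> B -L-> A -R-> H -R-> H -L-> B -R-> H -R-> H -R-> H -R-> H -L-> B -L-> A -L-> G -L-> C -L-> A -L-> G -R-> B -R-> H -L-> B -L-> A -R-> H -L-> B -L-> A -R-> H -R-> H -R-> H -R-> H  → end H, rejected
w3: Trace: H -L-> B -L-> A -L-> G -R-> B -L-> A -L-> G -L-> C -R-> D -L-> F -R-> E -L-> G -R-> B -R-> H -L-> B -R-> H -R-> H -L-> B -R-> H  → end H, rejected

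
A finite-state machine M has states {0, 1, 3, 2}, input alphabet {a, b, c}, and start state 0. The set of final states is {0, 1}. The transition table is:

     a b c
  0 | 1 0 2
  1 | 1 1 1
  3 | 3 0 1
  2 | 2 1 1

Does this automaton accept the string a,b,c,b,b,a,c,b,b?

Yes

0 → 1 → 1 → 1 → 1 → 1 → 1 → 1 → 1 → 1
End state 1 is accepting.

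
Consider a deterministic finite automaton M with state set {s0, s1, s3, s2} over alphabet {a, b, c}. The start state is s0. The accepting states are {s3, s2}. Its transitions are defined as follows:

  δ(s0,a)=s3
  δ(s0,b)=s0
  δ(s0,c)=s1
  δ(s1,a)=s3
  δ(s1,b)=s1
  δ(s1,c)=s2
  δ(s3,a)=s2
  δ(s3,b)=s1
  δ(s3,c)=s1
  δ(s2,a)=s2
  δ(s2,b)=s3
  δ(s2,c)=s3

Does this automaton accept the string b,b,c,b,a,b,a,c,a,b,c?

Yes

start at s0
read 'b': s0 → s0
read 'b': s0 → s0
read 'c': s0 → s1
read 'b': s1 → s1
read 'a': s1 → s3
read 'b': s3 → s1
read 'a': s1 → s3
read 'c': s3 → s1
read 'a': s1 → s3
read 'b': s3 → s1
read 'c': s1 → s2
End state s2 is accepting.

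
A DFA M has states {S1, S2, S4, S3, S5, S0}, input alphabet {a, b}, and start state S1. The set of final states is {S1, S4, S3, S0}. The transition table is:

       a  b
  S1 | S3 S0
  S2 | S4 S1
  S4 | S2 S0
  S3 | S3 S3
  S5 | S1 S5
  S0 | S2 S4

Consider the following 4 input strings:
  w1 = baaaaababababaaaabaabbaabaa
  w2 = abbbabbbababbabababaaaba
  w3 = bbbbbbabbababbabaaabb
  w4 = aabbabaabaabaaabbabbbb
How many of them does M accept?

w1:
  start at S1
  read 'b': S1 → S0
  read 'a': S0 → S2
  read 'a': S2 → S4
  read 'a': S4 → S2
  read 'a': S2 → S4
  read 'a': S4 → S2
  read 'b': S2 → S1
  read 'a': S1 → S3
  read 'b': S3 → S3
  read 'a': S3 → S3
  read 'b': S3 → S3
  read 'a': S3 → S3
  read 'b': S3 → S3
  read 'a': S3 → S3
  read 'a': S3 → S3
  read 'a': S3 → S3
  read 'a': S3 → S3
  read 'b': S3 → S3
  read 'a': S3 → S3
  read 'a': S3 → S3
  read 'b': S3 → S3
  read 'b': S3 → S3
  read 'a': S3 → S3
  read 'a': S3 → S3
  read 'b': S3 → S3
  read 'a': S3 → S3
  read 'a': S3 → S3
  end S3, accepted
w2:
  start at S1
  read 'a': S1 → S3
  read 'b': S3 → S3
  read 'b': S3 → S3
  read 'b': S3 → S3
  read 'a': S3 → S3
  read 'b': S3 → S3
  read 'b': S3 → S3
  read 'b': S3 → S3
  read 'a': S3 → S3
  read 'b': S3 → S3
  read 'a': S3 → S3
  read 'b': S3 → S3
  read 'b': S3 → S3
  read 'a': S3 → S3
  read 'b': S3 → S3
  read 'a': S3 → S3
  read 'b': S3 → S3
  read 'a': S3 → S3
  read 'b': S3 → S3
  read 'a': S3 → S3
  read 'a': S3 → S3
  read 'a': S3 → S3
  read 'b': S3 → S3
  read 'a': S3 → S3
  end S3, accepted
w3:
  start at S1
  read 'b': S1 → S0
  read 'b': S0 → S4
  read 'b': S4 → S0
  read 'b': S0 → S4
  read 'b': S4 → S0
  read 'b': S0 → S4
  read 'a': S4 → S2
  read 'b': S2 → S1
  read 'b': S1 → S0
  read 'a': S0 → S2
  read 'b': S2 → S1
  read 'a': S1 → S3
  read 'b': S3 → S3
  read 'b': S3 → S3
  read 'a': S3 → S3
  read 'b': S3 → S3
  read 'a': S3 → S3
  read 'a': S3 → S3
  read 'a': S3 → S3
  read 'b': S3 → S3
  read 'b': S3 → S3
  end S3, accepted
w4:
  start at S1
  read 'a': S1 → S3
  read 'a': S3 → S3
  read 'b': S3 → S3
  read 'b': S3 → S3
  read 'a': S3 → S3
  read 'b': S3 → S3
  read 'a': S3 → S3
  read 'a': S3 → S3
  read 'b': S3 → S3
  read 'a': S3 → S3
  read 'a': S3 → S3
  read 'b': S3 → S3
  read 'a': S3 → S3
  read 'a': S3 → S3
  read 'a': S3 → S3
  read 'b': S3 → S3
  read 'b': S3 → S3
  read 'a': S3 → S3
  read 'b': S3 → S3
  read 'b': S3 → S3
  read 'b': S3 → S3
  read 'b': S3 → S3
  end S3, accepted

4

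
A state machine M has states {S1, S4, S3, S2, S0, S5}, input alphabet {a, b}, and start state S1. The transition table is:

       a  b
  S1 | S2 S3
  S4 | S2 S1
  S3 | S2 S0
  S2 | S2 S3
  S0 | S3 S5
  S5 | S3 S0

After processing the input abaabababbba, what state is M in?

S1 → S2 → S3 → S2 → S2 → S3 → S2 → S3 → S2 → S3 → S0 → S5 → S3

S3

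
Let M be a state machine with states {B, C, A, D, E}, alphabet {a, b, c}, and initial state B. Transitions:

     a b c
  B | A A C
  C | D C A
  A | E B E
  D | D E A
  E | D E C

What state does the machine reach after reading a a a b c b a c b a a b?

E

Trace: B -a-> A -a-> E -a-> D -b-> E -c-> C -b-> C -a-> D -c-> A -b-> B -a-> A -a-> E -b-> E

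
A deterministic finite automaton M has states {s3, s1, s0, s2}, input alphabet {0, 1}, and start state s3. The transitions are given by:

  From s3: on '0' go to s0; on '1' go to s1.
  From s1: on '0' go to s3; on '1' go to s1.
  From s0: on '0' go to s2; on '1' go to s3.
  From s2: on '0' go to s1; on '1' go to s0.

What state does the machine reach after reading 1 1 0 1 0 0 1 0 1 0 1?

start at s3
read '1': s3 → s1
read '1': s1 → s1
read '0': s1 → s3
read '1': s3 → s1
read '0': s1 → s3
read '0': s3 → s0
read '1': s0 → s3
read '0': s3 → s0
read '1': s0 → s3
read '0': s3 → s0
read '1': s0 → s3

s3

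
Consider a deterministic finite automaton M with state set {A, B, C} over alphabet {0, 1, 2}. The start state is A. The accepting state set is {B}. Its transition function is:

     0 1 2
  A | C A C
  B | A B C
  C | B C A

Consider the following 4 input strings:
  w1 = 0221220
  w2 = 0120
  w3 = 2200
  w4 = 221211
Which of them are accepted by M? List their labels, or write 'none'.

w1:
  start at A
  read '0': A → C
  read '2': C → A
  read '2': A → C
  read '1': C → C
  read '2': C → A
  read '2': A → C
  read '0': C → B
  end B, accepted
w2:
  start at A
  read '0': A → C
  read '1': C → C
  read '2': C → A
  read '0': A → C
  end C, rejected
w3:
  start at A
  read '2': A → C
  read '2': C → A
  read '0': A → C
  read '0': C → B
  end B, accepted
w4:
  start at A
  read '2': A → C
  read '2': C → A
  read '1': A → A
  read '2': A → C
  read '1': C → C
  read '1': C → C
  end C, rejected

w1, w3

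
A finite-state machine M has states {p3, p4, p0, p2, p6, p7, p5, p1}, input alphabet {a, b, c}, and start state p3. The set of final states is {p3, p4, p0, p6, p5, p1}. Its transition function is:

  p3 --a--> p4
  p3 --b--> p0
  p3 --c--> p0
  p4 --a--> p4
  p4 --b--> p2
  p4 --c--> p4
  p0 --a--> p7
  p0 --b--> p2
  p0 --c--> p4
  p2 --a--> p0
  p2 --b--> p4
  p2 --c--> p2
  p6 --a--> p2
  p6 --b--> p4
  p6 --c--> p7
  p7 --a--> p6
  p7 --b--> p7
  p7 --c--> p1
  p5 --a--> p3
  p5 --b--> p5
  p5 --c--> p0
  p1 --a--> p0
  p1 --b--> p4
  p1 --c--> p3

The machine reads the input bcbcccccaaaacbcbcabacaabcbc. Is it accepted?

Yes

p3 → p0 → p4 → p2 → p2 → p2 → p2 → p2 → p2 → p0 → p7 → p6 → p2 → p2 → p4 → p4 → p2 → p2 → p0 → p2 → p0 → p4 → p4 → p4 → p2 → p2 → p4 → p4
End state p4 is accepting.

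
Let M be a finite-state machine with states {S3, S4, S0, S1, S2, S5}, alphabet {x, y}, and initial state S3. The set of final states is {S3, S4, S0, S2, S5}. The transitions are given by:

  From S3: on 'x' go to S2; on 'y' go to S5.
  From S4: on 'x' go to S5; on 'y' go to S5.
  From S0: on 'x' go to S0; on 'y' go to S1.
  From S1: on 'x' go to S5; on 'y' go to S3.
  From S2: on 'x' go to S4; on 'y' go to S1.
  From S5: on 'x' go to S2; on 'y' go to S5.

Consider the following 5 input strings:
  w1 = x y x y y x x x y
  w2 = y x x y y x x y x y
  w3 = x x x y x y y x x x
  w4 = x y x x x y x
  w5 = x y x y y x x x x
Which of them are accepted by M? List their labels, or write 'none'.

w1, w3, w4, w5

w1:
  start at S3
  read 'x': S3 → S2
  read 'y': S2 → S1
  read 'x': S1 → S5
  read 'y': S5 → S5
  read 'y': S5 → S5
  read 'x': S5 → S2
  read 'x': S2 → S4
  read 'x': S4 → S5
  read 'y': S5 → S5
  end S5, accepted
w2:
  start at S3
  read 'y': S3 → S5
  read 'x': S5 → S2
  read 'x': S2 → S4
  read 'y': S4 → S5
  read 'y': S5 → S5
  read 'x': S5 → S2
  read 'x': S2 → S4
  read 'y': S4 → S5
  read 'x': S5 → S2
  read 'y': S2 → S1
  end S1, rejected
w3:
  start at S3
  read 'x': S3 → S2
  read 'x': S2 → S4
  read 'x': S4 → S5
  read 'y': S5 → S5
  read 'x': S5 → S2
  read 'y': S2 → S1
  read 'y': S1 → S3
  read 'x': S3 → S2
  read 'x': S2 → S4
  read 'x': S4 → S5
  end S5, accepted
w4:
  start at S3
  read 'x': S3 → S2
  read 'y': S2 → S1
  read 'x': S1 → S5
  read 'x': S5 → S2
  read 'x': S2 → S4
  read 'y': S4 → S5
  read 'x': S5 → S2
  end S2, accepted
w5:
  start at S3
  read 'x': S3 → S2
  read 'y': S2 → S1
  read 'x': S1 → S5
  read 'y': S5 → S5
  read 'y': S5 → S5
  read 'x': S5 → S2
  read 'x': S2 → S4
  read 'x': S4 → S5
  read 'x': S5 → S2
  end S2, accepted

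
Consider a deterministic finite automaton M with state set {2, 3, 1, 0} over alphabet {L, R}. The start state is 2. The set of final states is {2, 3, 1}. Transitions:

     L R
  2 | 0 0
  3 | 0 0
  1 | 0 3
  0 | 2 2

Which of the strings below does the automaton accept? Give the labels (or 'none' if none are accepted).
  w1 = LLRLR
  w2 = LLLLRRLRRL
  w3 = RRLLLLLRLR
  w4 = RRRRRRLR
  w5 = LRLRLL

w1: 2 → 0 → 2 → 0 → 2 → 0  → end 0, rejected
w2: 2 → 0 → 2 → 0 → 2 → 0 → 2 → 0 → 2 → 0 → 2  → end 2, accepted
w3: 2 → 0 → 2 → 0 → 2 → 0 → 2 → 0 → 2 → 0 → 2  → end 2, accepted
w4: 2 → 0 → 2 → 0 → 2 → 0 → 2 → 0 → 2  → end 2, accepted
w5: 2 → 0 → 2 → 0 → 2 → 0 → 2  → end 2, accepted

w2, w3, w4, w5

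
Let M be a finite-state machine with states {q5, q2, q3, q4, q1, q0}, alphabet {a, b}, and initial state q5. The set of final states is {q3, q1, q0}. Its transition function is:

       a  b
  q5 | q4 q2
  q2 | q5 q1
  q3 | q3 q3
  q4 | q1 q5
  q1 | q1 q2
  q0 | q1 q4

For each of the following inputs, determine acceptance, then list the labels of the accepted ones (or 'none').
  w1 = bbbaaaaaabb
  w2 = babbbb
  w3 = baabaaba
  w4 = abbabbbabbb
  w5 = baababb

w1:
  start at q5
  read 'b': q5 → q2
  read 'b': q2 → q1
  read 'b': q1 → q2
  read 'a': q2 → q5
  read 'a': q5 → q4
  read 'a': q4 → q1
  read 'a': q1 → q1
  read 'a': q1 → q1
  read 'a': q1 → q1
  read 'b': q1 → q2
  read 'b': q2 → q1
  end q1, accepted
w2:
  start at q5
  read 'b': q5 → q2
  read 'a': q2 → q5
  read 'b': q5 → q2
  read 'b': q2 → q1
  read 'b': q1 → q2
  read 'b': q2 → q1
  end q1, accepted
w3:
  start at q5
  read 'b': q5 → q2
  read 'a': q2 → q5
  read 'a': q5 → q4
  read 'b': q4 → q5
  read 'a': q5 → q4
  read 'a': q4 → q1
  read 'b': q1 → q2
  read 'a': q2 → q5
  end q5, rejected
w4:
  start at q5
  read 'a': q5 → q4
  read 'b': q4 → q5
  read 'b': q5 → q2
  read 'a': q2 → q5
  read 'b': q5 → q2
  read 'b': q2 → q1
  read 'b': q1 → q2
  read 'a': q2 → q5
  read 'b': q5 → q2
  read 'b': q2 → q1
  read 'b': q1 → q2
  end q2, rejected
w5:
  start at q5
  read 'b': q5 → q2
  read 'a': q2 → q5
  read 'a': q5 → q4
  read 'b': q4 → q5
  read 'a': q5 → q4
  read 'b': q4 → q5
  read 'b': q5 → q2
  end q2, rejected

w1, w2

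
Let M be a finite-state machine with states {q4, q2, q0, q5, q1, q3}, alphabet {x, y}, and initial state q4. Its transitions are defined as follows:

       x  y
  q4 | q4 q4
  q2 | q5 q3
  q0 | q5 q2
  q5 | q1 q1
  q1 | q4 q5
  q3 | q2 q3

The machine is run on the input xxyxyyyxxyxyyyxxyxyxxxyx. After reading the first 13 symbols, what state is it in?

q4

Trace: q4 -x-> q4 -x-> q4 -y-> q4 -x-> q4 -y-> q4 -y-> q4 -y-> q4 -x-> q4 -x-> q4 -y-> q4 -x-> q4 -y-> q4 -y-> q4
After 13 symbols: q4.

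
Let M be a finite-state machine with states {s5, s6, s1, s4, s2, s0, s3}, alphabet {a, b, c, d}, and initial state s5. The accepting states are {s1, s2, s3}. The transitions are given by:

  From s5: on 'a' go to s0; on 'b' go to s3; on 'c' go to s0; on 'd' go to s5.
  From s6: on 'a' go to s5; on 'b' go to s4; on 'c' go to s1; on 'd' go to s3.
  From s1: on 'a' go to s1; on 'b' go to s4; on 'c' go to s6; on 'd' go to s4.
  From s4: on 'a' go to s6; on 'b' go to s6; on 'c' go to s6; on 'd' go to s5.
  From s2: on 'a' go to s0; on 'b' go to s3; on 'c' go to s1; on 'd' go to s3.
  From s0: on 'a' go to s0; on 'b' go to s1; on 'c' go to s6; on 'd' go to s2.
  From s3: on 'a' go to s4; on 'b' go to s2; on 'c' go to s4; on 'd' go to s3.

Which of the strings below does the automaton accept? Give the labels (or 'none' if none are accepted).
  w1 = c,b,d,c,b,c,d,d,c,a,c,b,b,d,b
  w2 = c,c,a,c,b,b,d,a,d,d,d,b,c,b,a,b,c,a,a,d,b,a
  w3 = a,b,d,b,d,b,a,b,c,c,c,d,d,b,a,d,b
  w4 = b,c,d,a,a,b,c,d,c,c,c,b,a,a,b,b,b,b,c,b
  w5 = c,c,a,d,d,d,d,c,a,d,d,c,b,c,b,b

w1, w3

w1:
  start at s5
  read 'c': s5 → s0
  read 'b': s0 → s1
  read 'd': s1 → s4
  read 'c': s4 → s6
  read 'b': s6 → s4
  read 'c': s4 → s6
  read 'd': s6 → s3
  read 'd': s3 → s3
  read 'c': s3 → s4
  read 'a': s4 → s6
  read 'c': s6 → s1
  read 'b': s1 → s4
  read 'b': s4 → s6
  read 'd': s6 → s3
  read 'b': s3 → s2
  end s2, accepted
w2:
  start at s5
  read 'c': s5 → s0
  read 'c': s0 → s6
  read 'a': s6 → s5
  read 'c': s5 → s0
  read 'b': s0 → s1
  read 'b': s1 → s4
  read 'd': s4 → s5
  read 'a': s5 → s0
  read 'd': s0 → s2
  read 'd': s2 → s3
  read 'd': s3 → s3
  read 'b': s3 → s2
  read 'c': s2 → s1
  read 'b': s1 → s4
  read 'a': s4 → s6
  read 'b': s6 → s4
  read 'c': s4 → s6
  read 'a': s6 → s5
  read 'a': s5 → s0
  read 'd': s0 → s2
  read 'b': s2 → s3
  read 'a': s3 → s4
  end s4, rejected
w3:
  start at s5
  read 'a': s5 → s0
  read 'b': s0 → s1
  read 'd': s1 → s4
  read 'b': s4 → s6
  read 'd': s6 → s3
  read 'b': s3 → s2
  read 'a': s2 → s0
  read 'b': s0 → s1
  read 'c': s1 → s6
  read 'c': s6 → s1
  read 'c': s1 → s6
  read 'd': s6 → s3
  read 'd': s3 → s3
  read 'b': s3 → s2
  read 'a': s2 → s0
  read 'd': s0 → s2
  read 'b': s2 → s3
  end s3, accepted
w4:
  start at s5
  read 'b': s5 → s3
  read 'c': s3 → s4
  read 'd': s4 → s5
  read 'a': s5 → s0
  read 'a': s0 → s0
  read 'b': s0 → s1
  read 'c': s1 → s6
  read 'd': s6 → s3
  read 'c': s3 → s4
  read 'c': s4 → s6
  read 'c': s6 → s1
  read 'b': s1 → s4
  read 'a': s4 → s6
  read 'a': s6 → s5
  read 'b': s5 → s3
  read 'b': s3 → s2
  read 'b': s2 → s3
  read 'b': s3 → s2
  read 'c': s2 → s1
  read 'b': s1 → s4
  end s4, rejected
w5:
  start at s5
  read 'c': s5 → s0
  read 'c': s0 → s6
  read 'a': s6 → s5
  read 'd': s5 → s5
  read 'd': s5 → s5
  read 'd': s5 → s5
  read 'd': s5 → s5
  read 'c': s5 → s0
  read 'a': s0 → s0
  read 'd': s0 → s2
  read 'd': s2 → s3
  read 'c': s3 → s4
  read 'b': s4 → s6
  read 'c': s6 → s1
  read 'b': s1 → s4
  read 'b': s4 → s6
  end s6, rejected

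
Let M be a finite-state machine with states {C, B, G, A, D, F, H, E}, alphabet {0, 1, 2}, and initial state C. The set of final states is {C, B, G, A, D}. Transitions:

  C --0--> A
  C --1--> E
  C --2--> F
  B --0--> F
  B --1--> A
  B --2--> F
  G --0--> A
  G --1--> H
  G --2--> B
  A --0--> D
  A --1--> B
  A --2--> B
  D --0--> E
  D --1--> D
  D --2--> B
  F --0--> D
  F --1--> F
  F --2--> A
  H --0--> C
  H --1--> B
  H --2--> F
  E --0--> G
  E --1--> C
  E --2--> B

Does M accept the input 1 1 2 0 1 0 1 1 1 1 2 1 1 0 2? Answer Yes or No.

Yes

C → E → C → F → D → D → E → C → E → C → E → B → A → B → F → A
End state A is accepting.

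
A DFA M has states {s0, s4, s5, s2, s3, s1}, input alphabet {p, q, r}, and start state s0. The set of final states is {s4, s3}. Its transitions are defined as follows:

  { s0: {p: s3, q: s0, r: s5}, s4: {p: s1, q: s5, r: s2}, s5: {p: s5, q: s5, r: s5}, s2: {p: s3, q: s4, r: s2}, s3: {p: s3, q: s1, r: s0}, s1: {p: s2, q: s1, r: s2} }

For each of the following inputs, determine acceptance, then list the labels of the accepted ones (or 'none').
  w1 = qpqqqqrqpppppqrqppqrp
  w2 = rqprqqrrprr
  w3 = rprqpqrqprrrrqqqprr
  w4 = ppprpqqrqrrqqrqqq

w1

w1: Trace: s0 -q-> s0 -p-> s3 -q-> s1 -q-> s1 -q-> s1 -q-> s1 -r-> s2 -q-> s4 -p-> s1 -p-> s2 -p-> s3 -p-> s3 -p-> s3 -q-> s1 -r-> s2 -q-> s4 -p-> s1 -p-> s2 -q-> s4 -r-> s2 -p-> s3  → end s3, accepted
w2: Trace: s0 -r-> s5 -q-> s5 -p-> s5 -r-> s5 -q-> s5 -q-> s5 -r-> s5 -r-> s5 -p-> s5 -r-> s5 -r-> s5  → end s5, rejected
w3: Trace: s0 -r-> s5 -p-> s5 -r-> s5 -q-> s5 -p-> s5 -q-> s5 -r-> s5 -q-> s5 -p-> s5 -r-> s5 -r-> s5 -r-> s5 -r-> s5 -q-> s5 -q-> s5 -q-> s5 -p-> s5 -r-> s5 -r-> s5  → end s5, rejected
w4: Trace: s0 -p-> s3 -p-> s3 -p-> s3 -r-> s0 -p-> s3 -q-> s1 -q-> s1 -r-> s2 -q-> s4 -r-> s2 -r-> s2 -q-> s4 -q-> s5 -r-> s5 -q-> s5 -q-> s5 -q-> s5  → end s5, rejected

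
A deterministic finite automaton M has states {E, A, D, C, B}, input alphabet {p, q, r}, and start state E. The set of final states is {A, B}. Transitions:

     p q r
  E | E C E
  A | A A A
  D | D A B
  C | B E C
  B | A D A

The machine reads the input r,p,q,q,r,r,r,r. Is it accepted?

No

E → E → E → C → E → E → E → E → E
End state E is not accepting.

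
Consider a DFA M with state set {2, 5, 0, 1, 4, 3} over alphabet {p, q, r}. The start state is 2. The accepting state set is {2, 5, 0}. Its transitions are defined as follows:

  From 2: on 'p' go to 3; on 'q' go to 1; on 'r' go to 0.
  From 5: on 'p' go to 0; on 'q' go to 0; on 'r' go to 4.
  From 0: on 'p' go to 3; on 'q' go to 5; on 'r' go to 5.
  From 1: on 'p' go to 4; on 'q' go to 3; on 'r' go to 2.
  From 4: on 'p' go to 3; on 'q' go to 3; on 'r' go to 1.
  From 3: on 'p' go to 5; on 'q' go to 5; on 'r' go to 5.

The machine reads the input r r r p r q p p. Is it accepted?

Yes

start at 2
read 'r': 2 → 0
read 'r': 0 → 5
read 'r': 5 → 4
read 'p': 4 → 3
read 'r': 3 → 5
read 'q': 5 → 0
read 'p': 0 → 3
read 'p': 3 → 5
End state 5 is accepting.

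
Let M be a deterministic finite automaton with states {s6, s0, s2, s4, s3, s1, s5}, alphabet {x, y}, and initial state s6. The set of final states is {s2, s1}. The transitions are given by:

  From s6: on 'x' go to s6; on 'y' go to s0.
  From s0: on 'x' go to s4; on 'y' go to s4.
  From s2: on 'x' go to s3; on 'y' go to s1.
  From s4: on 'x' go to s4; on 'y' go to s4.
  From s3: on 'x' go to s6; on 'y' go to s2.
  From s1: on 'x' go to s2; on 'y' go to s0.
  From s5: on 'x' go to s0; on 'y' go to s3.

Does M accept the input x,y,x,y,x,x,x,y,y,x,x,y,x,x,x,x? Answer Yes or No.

start at s6
read 'x': s6 → s6
read 'y': s6 → s0
read 'x': s0 → s4
read 'y': s4 → s4
read 'x': s4 → s4
read 'x': s4 → s4
read 'x': s4 → s4
read 'y': s4 → s4
read 'y': s4 → s4
read 'x': s4 → s4
read 'x': s4 → s4
read 'y': s4 → s4
read 'x': s4 → s4
read 'x': s4 → s4
read 'x': s4 → s4
read 'x': s4 → s4
End state s4 is not accepting.

No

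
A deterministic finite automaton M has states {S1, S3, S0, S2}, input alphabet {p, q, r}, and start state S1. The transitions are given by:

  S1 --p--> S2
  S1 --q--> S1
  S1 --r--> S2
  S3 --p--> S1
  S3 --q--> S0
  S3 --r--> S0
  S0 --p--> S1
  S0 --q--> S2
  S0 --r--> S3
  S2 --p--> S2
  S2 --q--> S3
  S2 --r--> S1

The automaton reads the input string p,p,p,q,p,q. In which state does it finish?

Trace: S1 -p-> S2 -p-> S2 -p-> S2 -q-> S3 -p-> S1 -q-> S1

S1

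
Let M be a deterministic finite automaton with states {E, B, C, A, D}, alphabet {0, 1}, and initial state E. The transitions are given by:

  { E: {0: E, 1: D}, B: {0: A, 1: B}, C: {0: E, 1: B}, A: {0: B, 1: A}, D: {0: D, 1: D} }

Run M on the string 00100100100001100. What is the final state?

Trace: E -0-> E -0-> E -1-> D -0-> D -0-> D -1-> D -0-> D -0-> D -1-> D -0-> D -0-> D -0-> D -0-> D -1-> D -1-> D -0-> D -0-> D

D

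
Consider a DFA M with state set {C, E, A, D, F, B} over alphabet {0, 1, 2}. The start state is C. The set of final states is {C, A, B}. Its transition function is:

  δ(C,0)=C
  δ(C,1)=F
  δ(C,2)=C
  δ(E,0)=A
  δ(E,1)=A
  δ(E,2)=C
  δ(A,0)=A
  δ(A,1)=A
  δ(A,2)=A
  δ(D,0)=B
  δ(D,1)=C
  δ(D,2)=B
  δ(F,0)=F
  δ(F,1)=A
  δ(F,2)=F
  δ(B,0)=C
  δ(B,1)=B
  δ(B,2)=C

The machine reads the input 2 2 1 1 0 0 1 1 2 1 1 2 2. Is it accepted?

start at C
read '2': C → C
read '2': C → C
read '1': C → F
read '1': F → A
read '0': A → A
read '0': A → A
read '1': A → A
read '1': A → A
read '2': A → A
read '1': A → A
read '1': A → A
read '2': A → A
read '2': A → A
End state A is accepting.

Yes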